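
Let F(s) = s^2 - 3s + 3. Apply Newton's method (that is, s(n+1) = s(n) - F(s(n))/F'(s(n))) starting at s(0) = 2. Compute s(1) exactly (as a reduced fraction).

F'(s) = 2s - 3.
F(2) = 1, F'(2) = 1, so s(1) = 2 - 1/1 = 1.

1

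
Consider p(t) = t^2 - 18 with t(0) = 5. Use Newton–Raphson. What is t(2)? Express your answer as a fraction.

3649/860

p'(t) = 2t.
p(5) = 7, p'(5) = 10, so t(1) = 5 - 7/10 = 43/10.
p(43/10) = 49/100, p'(43/10) = 43/5, so t(2) = (43/10) - (49/100)/(43/5) = 3649/860.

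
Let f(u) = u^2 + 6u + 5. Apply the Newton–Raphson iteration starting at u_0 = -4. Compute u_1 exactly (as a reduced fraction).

f'(u) = 2u + 6.
f(-4) = -3, f'(-4) = -2, so u_1 = (-4) - (-3)/(-2) = -11/2.

-11/2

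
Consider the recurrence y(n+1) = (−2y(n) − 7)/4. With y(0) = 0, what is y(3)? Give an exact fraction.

−21/16

y(1) = (−2·0 − 7)/4 = −7/4.
y(2) = (−2·(−7/4) − 7)/4 = −7/8.
y(3) = (−2·(−7/8) − 7)/4 = −21/16.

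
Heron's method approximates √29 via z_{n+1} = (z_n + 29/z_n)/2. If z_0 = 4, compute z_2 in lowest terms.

z_1 = (4 + 29/4)/2 = 45/8.
z_2 = (45/8 + 29/(45/8))/2 = 3881/720.

3881/720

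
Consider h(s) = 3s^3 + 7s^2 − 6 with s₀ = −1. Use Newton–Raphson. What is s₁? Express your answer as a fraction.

−7/5

h'(s) = 9s^2 + 14s.
h(−1) = −2, h'(−1) = −5, so s₁ = (−1) − (−2)/(−5) = −7/5.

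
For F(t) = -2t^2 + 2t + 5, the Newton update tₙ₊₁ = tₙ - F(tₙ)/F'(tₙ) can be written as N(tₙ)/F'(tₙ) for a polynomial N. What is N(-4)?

F'(t) = -4t + 2.
N(t) = t·F'(t) - F(t) = t·(-4t + 2) - (-2t^2 + 2t + 5) = -2t^2 - 5.
N(-4) = -37.

-37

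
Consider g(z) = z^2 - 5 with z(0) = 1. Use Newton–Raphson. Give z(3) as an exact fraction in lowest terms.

47/21

g'(z) = 2z.
g(1) = -4, g'(1) = 2, so z(1) = 1 - (-4)/2 = 3.
g(3) = 4, g'(3) = 6, so z(2) = 3 - 4/6 = 7/3.
g(7/3) = 4/9, g'(7/3) = 14/3, so z(3) = (7/3) - (4/9)/(14/3) = 47/21.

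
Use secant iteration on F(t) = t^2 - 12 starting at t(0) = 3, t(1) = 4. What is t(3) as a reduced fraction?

45/13

F(3) = -3, F(4) = 4. t(2) = 4 - 4·(4 - 3)/(4 - (-3)) = 24/7.
F(4) = 4, F(24/7) = -12/49. t(3) = (24/7) - (-12/49)·((24/7) - 4)/((-12/49) - 4) = 45/13.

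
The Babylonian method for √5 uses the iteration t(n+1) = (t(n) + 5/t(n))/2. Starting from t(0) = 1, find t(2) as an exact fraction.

7/3

t(1) = (1 + 5/1)/2 = 3.
t(2) = (3 + 5/3)/2 = 7/3.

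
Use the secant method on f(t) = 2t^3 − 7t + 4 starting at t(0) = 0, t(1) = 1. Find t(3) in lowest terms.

28/53

f(0) = 4, f(1) = −1. t(2) = 1 − (−1)·(1 − 0)/((−1) − 4) = 4/5.
f(1) = −1, f(4/5) = −72/125. t(3) = (4/5) − (−72/125)·((4/5) − 1)/((−72/125) − (−1)) = 28/53.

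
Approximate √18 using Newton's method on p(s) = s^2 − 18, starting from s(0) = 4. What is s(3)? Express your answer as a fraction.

p'(s) = 2s.
p(4) = −2, p'(4) = 8, so s(1) = 4 − (−2)/8 = 17/4.
p(17/4) = 1/16, p'(17/4) = 17/2, so s(2) = (17/4) − (1/16)/(17/2) = 577/136.
p(577/136) = 1/18496, p'(577/136) = 577/68, so s(3) = (577/136) − (1/18496)/(577/68) = 665857/156944.

665857/156944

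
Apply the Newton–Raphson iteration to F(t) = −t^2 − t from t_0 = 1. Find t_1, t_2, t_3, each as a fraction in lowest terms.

t_1 = 1/3, t_2 = 1/15, t_3 = 1/255

F'(t) = −2t − 1.
F(1) = −2, F'(1) = −3, so t_1 = 1 − (−2)/(−3) = 1/3.
F(1/3) = −4/9, F'(1/3) = −5/3, so t_2 = (1/3) − (−4/9)/(−5/3) = 1/15.
F(1/15) = −16/225, F'(1/15) = −17/15, so t_3 = (1/15) − (−16/225)/(−17/15) = 1/255.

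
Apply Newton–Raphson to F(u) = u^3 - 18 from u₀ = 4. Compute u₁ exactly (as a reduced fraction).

73/24

F'(u) = 3u^2.
F(4) = 46, F'(4) = 48, so u₁ = 4 - 46/48 = 73/24.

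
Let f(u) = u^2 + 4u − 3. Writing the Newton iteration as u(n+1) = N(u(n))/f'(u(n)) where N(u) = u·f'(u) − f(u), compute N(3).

12

f'(u) = 2u + 4.
N(u) = u·f'(u) − f(u) = u·(2u + 4) − (u^2 + 4u − 3) = u^2 + 3.
N(3) = 12.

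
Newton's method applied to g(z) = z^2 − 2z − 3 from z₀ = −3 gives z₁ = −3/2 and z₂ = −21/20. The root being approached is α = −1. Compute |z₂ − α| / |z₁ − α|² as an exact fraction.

z₁ − α = −3/2 − (−1) = −3/2 + 1 = −1/2, so |z₁ − α| = 1/2.
z₂ − α = −21/20 − (−1) = −21/20 + 1 = −1/20, so |z₂ − α| = 1/20.
|z₁ − α|² = 1/4.
Ratio = (1/20) / (1/4) = 1/5.

1/5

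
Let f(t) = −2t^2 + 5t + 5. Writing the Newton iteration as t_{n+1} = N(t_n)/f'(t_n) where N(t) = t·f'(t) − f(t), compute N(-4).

−37

f'(t) = −4t + 5.
N(t) = t·f'(t) − f(t) = t·(−4t + 5) − (−2t^2 + 5t + 5) = −2t^2 − 5.
N(-4) = −37.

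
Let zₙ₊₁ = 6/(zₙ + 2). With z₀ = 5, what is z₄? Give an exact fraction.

123/71

z₁ = 6/(5 + 2) = 6/7.
z₂ = 6/(6/7 + 2) = 21/10.
z₃ = 6/(21/10 + 2) = 60/41.
z₄ = 6/(60/41 + 2) = 123/71.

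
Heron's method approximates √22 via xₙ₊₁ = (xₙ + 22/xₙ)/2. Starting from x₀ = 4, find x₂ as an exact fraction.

x₁ = (4 + 22/4)/2 = 19/4.
x₂ = (19/4 + 22/(19/4))/2 = 713/152.

713/152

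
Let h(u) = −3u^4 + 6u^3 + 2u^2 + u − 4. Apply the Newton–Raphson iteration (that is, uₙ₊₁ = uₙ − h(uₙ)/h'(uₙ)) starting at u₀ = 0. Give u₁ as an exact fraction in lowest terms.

h'(u) = −12u^3 + 18u^2 + 4u + 1.
h(0) = −4, h'(0) = 1, so u₁ = 0 − (−4)/1 = 4.

4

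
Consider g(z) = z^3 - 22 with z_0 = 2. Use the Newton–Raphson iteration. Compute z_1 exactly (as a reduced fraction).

g'(z) = 3z^2.
g(2) = -14, g'(2) = 12, so z_1 = 2 - (-14)/12 = 19/6.

19/6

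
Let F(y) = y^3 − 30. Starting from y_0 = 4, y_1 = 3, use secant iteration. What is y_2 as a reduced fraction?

114/37

F(4) = 34, F(3) = −3. y_2 = 3 − (−3)·(3 − 4)/((−3) − 34) = 114/37.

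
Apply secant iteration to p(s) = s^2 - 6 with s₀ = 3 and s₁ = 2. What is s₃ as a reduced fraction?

27/11

p(3) = 3, p(2) = -2. s₂ = 2 - (-2)·(2 - 3)/((-2) - 3) = 12/5.
p(2) = -2, p(12/5) = -6/25. s₃ = (12/5) - (-6/25)·((12/5) - 2)/((-6/25) - (-2)) = 27/11.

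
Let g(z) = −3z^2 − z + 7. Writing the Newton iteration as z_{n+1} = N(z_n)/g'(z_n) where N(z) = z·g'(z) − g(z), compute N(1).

−10

g'(z) = −6z − 1.
N(z) = z·g'(z) − g(z) = z·(−6z − 1) − (−3z^2 − z + 7) = −3z^2 − 7.
N(1) = −10.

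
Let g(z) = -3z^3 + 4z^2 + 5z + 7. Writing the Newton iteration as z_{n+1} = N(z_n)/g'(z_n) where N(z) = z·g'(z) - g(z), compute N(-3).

g'(z) = -9z^2 + 8z + 5.
N(z) = z·g'(z) - g(z) = z·(-9z^2 + 8z + 5) - (-3z^3 + 4z^2 + 5z + 7) = -6z^3 + 4z^2 - 7.
N(-3) = 191.

191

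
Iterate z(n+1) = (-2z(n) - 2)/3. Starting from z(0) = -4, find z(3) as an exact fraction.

z(1) = (-2·(-4) - 2)/3 = 2.
z(2) = (-2·2 - 2)/3 = -2.
z(3) = (-2·(-2) - 2)/3 = 2/3.

2/3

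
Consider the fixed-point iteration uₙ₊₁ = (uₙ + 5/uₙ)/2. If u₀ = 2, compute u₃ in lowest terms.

u₁ = (2 + 5/2)/2 = 9/4.
u₂ = (9/4 + 5/(9/4))/2 = 161/72.
u₃ = (161/72 + 5/(161/72))/2 = 51841/23184.

51841/23184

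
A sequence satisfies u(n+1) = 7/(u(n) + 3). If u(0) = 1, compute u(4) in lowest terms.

595/388

u(1) = 7/(1 + 3) = 7/4.
u(2) = 7/(7/4 + 3) = 28/19.
u(3) = 7/(28/19 + 3) = 133/85.
u(4) = 7/(133/85 + 3) = 595/388.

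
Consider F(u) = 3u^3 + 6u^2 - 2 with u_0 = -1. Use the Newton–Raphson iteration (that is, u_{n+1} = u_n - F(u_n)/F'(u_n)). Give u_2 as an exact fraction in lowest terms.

-13/18

F'(u) = 9u^2 + 12u.
F(-1) = 1, F'(-1) = -3, so u_1 = (-1) - 1/(-3) = -2/3.
F(-2/3) = -2/9, F'(-2/3) = -4, so u_2 = (-2/3) - (-2/9)/(-4) = -13/18.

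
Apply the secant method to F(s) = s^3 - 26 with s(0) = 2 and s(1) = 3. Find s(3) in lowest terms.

28370/9577

F(2) = -18, F(3) = 1. s(2) = 3 - 1·(3 - 2)/(1 - (-18)) = 56/19.
F(3) = 1, F(56/19) = -2718/6859. s(3) = (56/19) - (-2718/6859)·((56/19) - 3)/((-2718/6859) - 1) = 28370/9577.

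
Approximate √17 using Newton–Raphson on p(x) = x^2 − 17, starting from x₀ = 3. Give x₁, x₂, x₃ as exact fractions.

x₁ = 13/3, x₂ = 161/39, x₃ = 25889/6279

p'(x) = 2x.
p(3) = −8, p'(3) = 6, so x₁ = 3 − (−8)/6 = 13/3.
p(13/3) = 16/9, p'(13/3) = 26/3, so x₂ = (13/3) − (16/9)/(26/3) = 161/39.
p(161/39) = 64/1521, p'(161/39) = 322/39, so x₃ = (161/39) − (64/1521)/(322/39) = 25889/6279.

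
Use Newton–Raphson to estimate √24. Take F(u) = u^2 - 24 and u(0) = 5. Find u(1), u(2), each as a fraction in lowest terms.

F'(u) = 2u.
F(5) = 1, F'(5) = 10, so u(1) = 5 - 1/10 = 49/10.
F(49/10) = 1/100, F'(49/10) = 49/5, so u(2) = (49/10) - (1/100)/(49/5) = 4801/980.

u(1) = 49/10, u(2) = 4801/980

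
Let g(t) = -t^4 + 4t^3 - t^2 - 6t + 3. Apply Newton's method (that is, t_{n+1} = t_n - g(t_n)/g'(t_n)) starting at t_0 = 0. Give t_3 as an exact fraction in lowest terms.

g'(t) = -4t^3 + 12t^2 - 2t - 6.
g(0) = 3, g'(0) = -6, so t_1 = 0 - 3/(-6) = 1/2.
g(1/2) = 3/16, g'(1/2) = -9/2, so t_2 = (1/2) - (3/16)/(-9/2) = 13/24.
g(13/24) = 2063/331776, g'(13/24) = -14509/3456, so t_3 = (13/24) - (2063/331776)/(-14509/3456) = 252177/464288.

252177/464288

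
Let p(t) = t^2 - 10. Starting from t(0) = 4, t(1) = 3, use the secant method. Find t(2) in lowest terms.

22/7

p(4) = 6, p(3) = -1. t(2) = 3 - (-1)·(3 - 4)/((-1) - 6) = 22/7.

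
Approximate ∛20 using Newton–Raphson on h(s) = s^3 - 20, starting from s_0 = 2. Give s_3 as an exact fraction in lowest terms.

301027/110889

h'(s) = 3s^2.
h(2) = -12, h'(2) = 12, so s_1 = 2 - (-12)/12 = 3.
h(3) = 7, h'(3) = 27, so s_2 = 3 - 7/27 = 74/27.
h(74/27) = 11564/19683, h'(74/27) = 5476/243, so s_3 = (74/27) - (11564/19683)/(5476/243) = 301027/110889.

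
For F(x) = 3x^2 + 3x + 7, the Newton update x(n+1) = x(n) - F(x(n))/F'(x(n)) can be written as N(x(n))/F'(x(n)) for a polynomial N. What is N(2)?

5

F'(x) = 6x + 3.
N(x) = x·F'(x) - F(x) = x·(6x + 3) - (3x^2 + 3x + 7) = 3x^2 - 7.
N(2) = 5.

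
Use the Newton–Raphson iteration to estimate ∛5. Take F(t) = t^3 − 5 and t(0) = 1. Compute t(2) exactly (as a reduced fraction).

F'(t) = 3t^2.
F(1) = −4, F'(1) = 3, so t(1) = 1 − (−4)/3 = 7/3.
F(7/3) = 208/27, F'(7/3) = 49/3, so t(2) = (7/3) − (208/27)/(49/3) = 821/441.

821/441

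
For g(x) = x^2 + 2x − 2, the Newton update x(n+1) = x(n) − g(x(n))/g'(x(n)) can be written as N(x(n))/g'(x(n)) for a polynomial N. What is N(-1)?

3

g'(x) = 2x + 2.
N(x) = x·g'(x) − g(x) = x·(2x + 2) − (x^2 + 2x − 2) = x^2 + 2.
N(-1) = 3.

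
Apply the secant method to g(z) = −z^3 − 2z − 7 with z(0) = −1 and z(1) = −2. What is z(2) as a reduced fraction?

−13/9

g(−1) = −4, g(−2) = 5. z(2) = (−2) − 5·((−2) − (−1))/(5 − (−4)) = −13/9.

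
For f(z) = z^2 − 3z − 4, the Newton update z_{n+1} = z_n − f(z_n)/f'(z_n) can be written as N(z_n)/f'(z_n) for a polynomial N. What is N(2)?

f'(z) = 2z − 3.
N(z) = z·f'(z) − f(z) = z·(2z − 3) − (z^2 − 3z − 4) = z^2 + 4.
N(2) = 8.

8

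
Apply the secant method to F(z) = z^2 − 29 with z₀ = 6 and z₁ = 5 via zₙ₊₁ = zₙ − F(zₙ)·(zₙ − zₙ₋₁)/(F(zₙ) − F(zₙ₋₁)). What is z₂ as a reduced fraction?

59/11

F(6) = 7, F(5) = −4. z₂ = 5 − (−4)·(5 − 6)/((−4) − 7) = 59/11.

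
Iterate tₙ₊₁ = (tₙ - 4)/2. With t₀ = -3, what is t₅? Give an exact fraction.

-127/32

t₁ = ((-3) - 4)/2 = -7/2.
t₂ = ((-7/2) - 4)/2 = -15/4.
t₃ = ((-15/4) - 4)/2 = -31/8.
t₄ = ((-31/8) - 4)/2 = -63/16.
t₅ = ((-63/16) - 4)/2 = -127/32.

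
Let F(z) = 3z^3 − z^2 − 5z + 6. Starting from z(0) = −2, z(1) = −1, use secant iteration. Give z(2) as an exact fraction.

F(−2) = −12, F(−1) = 7. z(2) = (−1) − 7·((−1) − (−2))/(7 − (−12)) = −26/19.

−26/19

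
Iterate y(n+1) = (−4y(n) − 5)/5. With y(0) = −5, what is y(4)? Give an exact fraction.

−297/125

y(1) = (−4·(−5) − 5)/5 = 3.
y(2) = (−4·3 − 5)/5 = −17/5.
y(3) = (−4·(−17/5) − 5)/5 = 43/25.
y(4) = (−4·(43/25) − 5)/5 = −297/125.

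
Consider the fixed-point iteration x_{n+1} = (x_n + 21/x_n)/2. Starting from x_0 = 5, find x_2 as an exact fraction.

x_1 = (5 + 21/5)/2 = 23/5.
x_2 = (23/5 + 21/(23/5))/2 = 527/115.

527/115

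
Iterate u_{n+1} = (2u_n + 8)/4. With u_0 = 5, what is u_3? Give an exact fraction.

u_1 = (2·5 + 8)/4 = 9/2.
u_2 = (2·(9/2) + 8)/4 = 17/4.
u_3 = (2·(17/4) + 8)/4 = 33/8.

33/8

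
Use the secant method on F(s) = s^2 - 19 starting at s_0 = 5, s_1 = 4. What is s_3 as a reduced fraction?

F(5) = 6, F(4) = -3. s_2 = 4 - (-3)·(4 - 5)/((-3) - 6) = 13/3.
F(4) = -3, F(13/3) = -2/9. s_3 = (13/3) - (-2/9)·((13/3) - 4)/((-2/9) - (-3)) = 109/25.

109/25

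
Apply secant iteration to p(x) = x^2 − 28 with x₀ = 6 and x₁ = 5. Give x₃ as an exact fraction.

598/113

p(6) = 8, p(5) = −3. x₂ = 5 − (−3)·(5 − 6)/((−3) − 8) = 58/11.
p(5) = −3, p(58/11) = −24/121. x₃ = (58/11) − (−24/121)·((58/11) − 5)/((−24/121) − (−3)) = 598/113.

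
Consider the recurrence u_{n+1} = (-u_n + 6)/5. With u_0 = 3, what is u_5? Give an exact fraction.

u_1 = (-3 + 6)/5 = 3/5.
u_2 = (-(3/5) + 6)/5 = 27/25.
u_3 = (-(27/25) + 6)/5 = 123/125.
u_4 = (-(123/125) + 6)/5 = 627/625.
u_5 = (-(627/625) + 6)/5 = 3123/3125.

3123/3125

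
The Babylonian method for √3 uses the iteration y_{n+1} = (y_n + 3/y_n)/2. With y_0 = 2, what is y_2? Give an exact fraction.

97/56

y_1 = (2 + 3/2)/2 = 7/4.
y_2 = (7/4 + 3/(7/4))/2 = 97/56.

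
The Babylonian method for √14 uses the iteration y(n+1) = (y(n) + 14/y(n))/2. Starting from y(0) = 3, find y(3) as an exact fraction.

y(1) = (3 + 14/3)/2 = 23/6.
y(2) = (23/6 + 14/(23/6))/2 = 1033/276.
y(3) = (1033/276 + 14/(1033/276))/2 = 2133553/570216.

2133553/570216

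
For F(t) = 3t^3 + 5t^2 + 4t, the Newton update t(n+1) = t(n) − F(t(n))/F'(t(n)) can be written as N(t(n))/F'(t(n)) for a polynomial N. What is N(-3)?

−117

F'(t) = 9t^2 + 10t + 4.
N(t) = t·F'(t) − F(t) = t·(9t^2 + 10t + 4) − (3t^3 + 5t^2 + 4t) = 6t^3 + 5t^2.
N(-3) = −117.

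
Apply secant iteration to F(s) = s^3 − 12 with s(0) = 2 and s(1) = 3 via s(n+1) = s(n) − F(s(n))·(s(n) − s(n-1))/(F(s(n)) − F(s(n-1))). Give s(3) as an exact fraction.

5602/2469

F(2) = −4, F(3) = 15. s(2) = 3 − 15·(3 − 2)/(15 − (−4)) = 42/19.
F(3) = 15, F(42/19) = −8220/6859. s(3) = (42/19) − (−8220/6859)·((42/19) − 3)/((−8220/6859) − 15) = 5602/2469.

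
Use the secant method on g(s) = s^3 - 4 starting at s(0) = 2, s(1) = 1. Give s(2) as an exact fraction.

g(2) = 4, g(1) = -3. s(2) = 1 - (-3)·(1 - 2)/((-3) - 4) = 10/7.

10/7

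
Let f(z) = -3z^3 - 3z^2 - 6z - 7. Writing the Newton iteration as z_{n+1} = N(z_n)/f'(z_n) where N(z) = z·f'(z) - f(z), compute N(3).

-182

f'(z) = -9z^2 - 6z - 6.
N(z) = z·f'(z) - f(z) = z·(-9z^2 - 6z - 6) - (-3z^3 - 3z^2 - 6z - 7) = -6z^3 - 3z^2 + 7.
N(3) = -182.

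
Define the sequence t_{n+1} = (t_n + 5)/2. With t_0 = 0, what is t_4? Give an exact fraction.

t_1 = (0 + 5)/2 = 5/2.
t_2 = ((5/2) + 5)/2 = 15/4.
t_3 = ((15/4) + 5)/2 = 35/8.
t_4 = ((35/8) + 5)/2 = 75/16.

75/16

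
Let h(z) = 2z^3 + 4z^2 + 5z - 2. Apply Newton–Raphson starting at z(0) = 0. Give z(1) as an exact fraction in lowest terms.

2/5

h'(z) = 6z^2 + 8z + 5.
h(0) = -2, h'(0) = 5, so z(1) = 0 - (-2)/5 = 2/5.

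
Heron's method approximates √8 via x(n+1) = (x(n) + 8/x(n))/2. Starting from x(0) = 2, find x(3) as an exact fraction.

x(1) = (2 + 8/2)/2 = 3.
x(2) = (3 + 8/3)/2 = 17/6.
x(3) = (17/6 + 8/(17/6))/2 = 577/204.

577/204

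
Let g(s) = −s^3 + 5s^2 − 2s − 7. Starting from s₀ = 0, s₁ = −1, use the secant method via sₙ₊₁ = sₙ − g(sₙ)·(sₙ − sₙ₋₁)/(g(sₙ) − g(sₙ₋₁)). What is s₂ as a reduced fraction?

−7/8

g(0) = −7, g(−1) = 1. s₂ = (−1) − 1·((−1) − 0)/(1 − (−7)) = −7/8.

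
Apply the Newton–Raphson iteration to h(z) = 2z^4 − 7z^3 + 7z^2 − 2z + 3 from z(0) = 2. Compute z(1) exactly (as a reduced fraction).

3/2

h'(z) = 8z^3 − 21z^2 + 14z − 2.
h(2) = 3, h'(2) = 6, so z(1) = 2 − 3/6 = 3/2.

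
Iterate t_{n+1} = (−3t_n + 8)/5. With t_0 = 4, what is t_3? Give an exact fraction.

t_1 = (−3·4 + 8)/5 = −4/5.
t_2 = (−3·(−4/5) + 8)/5 = 52/25.
t_3 = (−3·(52/25) + 8)/5 = 44/125.

44/125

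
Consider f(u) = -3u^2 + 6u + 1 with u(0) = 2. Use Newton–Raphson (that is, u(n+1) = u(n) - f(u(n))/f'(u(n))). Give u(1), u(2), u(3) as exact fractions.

f'(u) = -6u + 6.
f(2) = 1, f'(2) = -6, so u(1) = 2 - 1/(-6) = 13/6.
f(13/6) = -1/12, f'(13/6) = -7, so u(2) = (13/6) - (-1/12)/(-7) = 181/84.
f(181/84) = -1/2352, f'(181/84) = -97/14, so u(3) = (181/84) - (-1/2352)/(-97/14) = 35113/16296.

u(1) = 13/6, u(2) = 181/84, u(3) = 35113/16296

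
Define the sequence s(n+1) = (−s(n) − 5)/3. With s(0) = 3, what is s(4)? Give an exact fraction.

−97/81

s(1) = (−3 − 5)/3 = −8/3.
s(2) = (−(−8/3) − 5)/3 = −7/9.
s(3) = (−(−7/9) − 5)/3 = −38/27.
s(4) = (−(−38/27) − 5)/3 = −97/81.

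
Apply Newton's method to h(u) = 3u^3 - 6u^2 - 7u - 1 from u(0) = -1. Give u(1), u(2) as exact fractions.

h'(u) = 9u^2 - 12u - 7.
h(-1) = -3, h'(-1) = 14, so u(1) = (-1) - (-3)/14 = -11/14.
h(-11/14) = -1809/2744, h'(-11/14) = 1565/196, so u(2) = (-11/14) - (-1809/2744)/(1565/196) = -7703/10955.

u(1) = -11/14, u(2) = -7703/10955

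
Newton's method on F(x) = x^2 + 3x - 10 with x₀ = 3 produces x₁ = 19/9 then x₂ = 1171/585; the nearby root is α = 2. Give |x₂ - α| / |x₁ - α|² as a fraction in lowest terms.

9/65

x₁ - α = 19/9 - 2 = 1/9, so |x₁ - α| = 1/9.
x₂ - α = 1171/585 - 2 = 1/585, so |x₂ - α| = 1/585.
|x₁ - α|² = 1/81.
Ratio = (1/585) / (1/81) = 9/65.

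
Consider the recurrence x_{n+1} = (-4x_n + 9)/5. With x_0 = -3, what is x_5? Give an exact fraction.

x_1 = (-4·(-3) + 9)/5 = 21/5.
x_2 = (-4·(21/5) + 9)/5 = -39/25.
x_3 = (-4·(-39/25) + 9)/5 = 381/125.
x_4 = (-4·(381/125) + 9)/5 = -399/625.
x_5 = (-4·(-399/625) + 9)/5 = 7221/3125.

7221/3125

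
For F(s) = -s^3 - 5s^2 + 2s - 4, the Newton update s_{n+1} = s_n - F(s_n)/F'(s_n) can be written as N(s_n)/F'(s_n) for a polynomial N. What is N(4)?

-204

F'(s) = -3s^2 - 10s + 2.
N(s) = s·F'(s) - F(s) = s·(-3s^2 - 10s + 2) - (-s^3 - 5s^2 + 2s - 4) = -2s^3 - 5s^2 + 4.
N(4) = -204.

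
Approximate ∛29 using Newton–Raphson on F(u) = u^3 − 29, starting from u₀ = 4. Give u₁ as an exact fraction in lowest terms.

157/48

F'(u) = 3u^2.
F(4) = 35, F'(4) = 48, so u₁ = 4 − 35/48 = 157/48.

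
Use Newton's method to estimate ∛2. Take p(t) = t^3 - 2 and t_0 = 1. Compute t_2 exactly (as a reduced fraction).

91/72

p'(t) = 3t^2.
p(1) = -1, p'(1) = 3, so t_1 = 1 - (-1)/3 = 4/3.
p(4/3) = 10/27, p'(4/3) = 16/3, so t_2 = (4/3) - (10/27)/(16/3) = 91/72.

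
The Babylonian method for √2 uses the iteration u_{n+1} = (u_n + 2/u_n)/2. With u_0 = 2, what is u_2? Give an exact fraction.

17/12

u_1 = (2 + 2/2)/2 = 3/2.
u_2 = (3/2 + 2/(3/2))/2 = 17/12.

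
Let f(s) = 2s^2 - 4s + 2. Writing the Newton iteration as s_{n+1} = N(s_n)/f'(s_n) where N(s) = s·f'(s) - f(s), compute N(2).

6

f'(s) = 4s - 4.
N(s) = s·f'(s) - f(s) = s·(4s - 4) - (2s^2 - 4s + 2) = 2s^2 - 2.
N(2) = 6.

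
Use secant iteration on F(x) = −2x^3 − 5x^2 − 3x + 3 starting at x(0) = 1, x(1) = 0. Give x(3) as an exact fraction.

25/39

F(1) = −7, F(0) = 3. x(2) = 0 − 3·(0 − 1)/(3 − (−7)) = 3/10.
F(0) = 3, F(3/10) = 399/250. x(3) = (3/10) − (399/250)·((3/10) − 0)/((399/250) − 3) = 25/39.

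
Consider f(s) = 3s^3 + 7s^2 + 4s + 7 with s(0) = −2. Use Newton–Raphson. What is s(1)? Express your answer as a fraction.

−9/4

f'(s) = 9s^2 + 14s + 4.
f(−2) = 3, f'(−2) = 12, so s(1) = (−2) − 3/12 = −9/4.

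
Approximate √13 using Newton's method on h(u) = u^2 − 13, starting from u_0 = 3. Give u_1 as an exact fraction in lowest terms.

h'(u) = 2u.
h(3) = −4, h'(3) = 6, so u_1 = 3 − (−4)/6 = 11/3.

11/3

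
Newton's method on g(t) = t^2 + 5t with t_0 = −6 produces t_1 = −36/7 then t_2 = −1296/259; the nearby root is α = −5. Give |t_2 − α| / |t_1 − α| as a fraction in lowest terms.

1/37

t_1 − α = −36/7 − (−5) = −36/7 + 5 = −1/7, so |t_1 − α| = 1/7.
t_2 − α = −1296/259 − (−5) = −1296/259 + 5 = −1/259, so |t_2 − α| = 1/259.
Ratio = (1/259) / (1/7) = 1/37.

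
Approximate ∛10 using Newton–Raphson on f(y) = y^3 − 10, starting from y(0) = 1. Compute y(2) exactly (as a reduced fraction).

23/8

f'(y) = 3y^2.
f(1) = −9, f'(1) = 3, so y(1) = 1 − (−9)/3 = 4.
f(4) = 54, f'(4) = 48, so y(2) = 4 − 54/48 = 23/8.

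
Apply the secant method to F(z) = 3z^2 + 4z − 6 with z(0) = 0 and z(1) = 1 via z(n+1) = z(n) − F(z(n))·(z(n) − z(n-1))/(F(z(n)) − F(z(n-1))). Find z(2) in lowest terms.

F(0) = −6, F(1) = 1. z(2) = 1 − 1·(1 − 0)/(1 − (−6)) = 6/7.

6/7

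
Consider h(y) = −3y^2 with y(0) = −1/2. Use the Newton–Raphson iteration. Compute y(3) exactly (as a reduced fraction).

−1/16

h'(y) = −6y.
h(−1/2) = −3/4, h'(−1/2) = 3, so y(1) = (−1/2) − (−3/4)/3 = −1/4.
h(−1/4) = −3/16, h'(−1/4) = 3/2, so y(2) = (−1/4) − (−3/16)/(3/2) = −1/8.
h(−1/8) = −3/64, h'(−1/8) = 3/4, so y(3) = (−1/8) − (−3/64)/(3/4) = −1/16.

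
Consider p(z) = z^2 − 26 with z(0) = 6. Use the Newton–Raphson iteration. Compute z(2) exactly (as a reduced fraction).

p'(z) = 2z.
p(6) = 10, p'(6) = 12, so z(1) = 6 − 10/12 = 31/6.
p(31/6) = 25/36, p'(31/6) = 31/3, so z(2) = (31/6) − (25/36)/(31/3) = 1897/372.

1897/372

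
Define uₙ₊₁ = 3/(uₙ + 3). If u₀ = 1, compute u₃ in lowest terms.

15/19

u₁ = 3/(1 + 3) = 3/4.
u₂ = 3/(3/4 + 3) = 4/5.
u₃ = 3/(4/5 + 3) = 15/19.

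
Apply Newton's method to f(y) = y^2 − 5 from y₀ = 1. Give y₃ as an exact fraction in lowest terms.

47/21

f'(y) = 2y.
f(1) = −4, f'(1) = 2, so y₁ = 1 − (−4)/2 = 3.
f(3) = 4, f'(3) = 6, so y₂ = 3 − 4/6 = 7/3.
f(7/3) = 4/9, f'(7/3) = 14/3, so y₃ = (7/3) − (4/9)/(14/3) = 47/21.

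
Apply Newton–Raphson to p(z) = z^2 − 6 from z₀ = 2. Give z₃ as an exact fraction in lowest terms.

4801/1960

p'(z) = 2z.
p(2) = −2, p'(2) = 4, so z₁ = 2 − (−2)/4 = 5/2.
p(5/2) = 1/4, p'(5/2) = 5, so z₂ = (5/2) − (1/4)/5 = 49/20.
p(49/20) = 1/400, p'(49/20) = 49/10, so z₃ = (49/20) − (1/400)/(49/10) = 4801/1960.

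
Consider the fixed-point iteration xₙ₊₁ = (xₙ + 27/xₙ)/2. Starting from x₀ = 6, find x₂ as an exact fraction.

x₁ = (6 + 27/6)/2 = 21/4.
x₂ = (21/4 + 27/(21/4))/2 = 291/56.

291/56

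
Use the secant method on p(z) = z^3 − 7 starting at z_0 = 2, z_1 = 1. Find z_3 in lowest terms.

p(2) = 1, p(1) = −6. z_2 = 1 − (−6)·(1 − 2)/((−6) − 1) = 13/7.
p(1) = −6, p(13/7) = −204/343. z_3 = (13/7) − (−204/343)·((13/7) − 1)/((−204/343) − (−6)) = 201/103.

201/103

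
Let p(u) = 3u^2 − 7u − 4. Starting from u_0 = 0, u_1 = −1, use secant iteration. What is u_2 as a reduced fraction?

p(0) = −4, p(−1) = 6. u_2 = (−1) − 6·((−1) − 0)/(6 − (−4)) = −2/5.

−2/5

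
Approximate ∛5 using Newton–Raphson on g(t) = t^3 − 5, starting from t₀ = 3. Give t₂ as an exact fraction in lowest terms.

509173/281961

g'(t) = 3t^2.
g(3) = 22, g'(3) = 27, so t₁ = 3 − 22/27 = 59/27.
g(59/27) = 106964/19683, g'(59/27) = 3481/243, so t₂ = (59/27) − (106964/19683)/(3481/243) = 509173/281961.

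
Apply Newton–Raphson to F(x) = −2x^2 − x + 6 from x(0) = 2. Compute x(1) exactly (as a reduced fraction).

14/9

F'(x) = −4x − 1.
F(2) = −4, F'(2) = −9, so x(1) = 2 − (−4)/(−9) = 14/9.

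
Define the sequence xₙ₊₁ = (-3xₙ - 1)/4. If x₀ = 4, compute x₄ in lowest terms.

299/256

x₁ = (-3·4 - 1)/4 = -13/4.
x₂ = (-3·(-13/4) - 1)/4 = 35/16.
x₃ = (-3·(35/16) - 1)/4 = -121/64.
x₄ = (-3·(-121/64) - 1)/4 = 299/256.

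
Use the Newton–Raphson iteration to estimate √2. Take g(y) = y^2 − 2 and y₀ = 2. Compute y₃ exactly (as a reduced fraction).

577/408

g'(y) = 2y.
g(2) = 2, g'(2) = 4, so y₁ = 2 − 2/4 = 3/2.
g(3/2) = 1/4, g'(3/2) = 3, so y₂ = (3/2) − (1/4)/3 = 17/12.
g(17/12) = 1/144, g'(17/12) = 17/6, so y₃ = (17/12) − (1/144)/(17/6) = 577/408.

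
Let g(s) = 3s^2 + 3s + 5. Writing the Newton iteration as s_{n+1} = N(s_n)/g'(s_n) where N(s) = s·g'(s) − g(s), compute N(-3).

22

g'(s) = 6s + 3.
N(s) = s·g'(s) − g(s) = s·(6s + 3) − (3s^2 + 3s + 5) = 3s^2 − 5.
N(-3) = 22.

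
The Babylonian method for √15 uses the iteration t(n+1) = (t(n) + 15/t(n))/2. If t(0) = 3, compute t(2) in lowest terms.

t(1) = (3 + 15/3)/2 = 4.
t(2) = (4 + 15/4)/2 = 31/8.

31/8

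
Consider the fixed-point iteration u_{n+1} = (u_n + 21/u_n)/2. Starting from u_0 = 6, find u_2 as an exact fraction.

697/152

u_1 = (6 + 21/6)/2 = 19/4.
u_2 = (19/4 + 21/(19/4))/2 = 697/152.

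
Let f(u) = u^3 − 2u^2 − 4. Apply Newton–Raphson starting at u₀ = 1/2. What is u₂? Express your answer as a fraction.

f'(u) = 3u^2 − 4u.
f(1/2) = −35/8, f'(1/2) = −5/4, so u₁ = (1/2) − (−35/8)/(−5/4) = −3.
f(−3) = −49, f'(−3) = 39, so u₂ = (−3) − (−49)/39 = −68/39.

−68/39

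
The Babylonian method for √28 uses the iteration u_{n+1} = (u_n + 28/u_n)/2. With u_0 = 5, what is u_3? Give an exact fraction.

u_1 = (5 + 28/5)/2 = 53/10.
u_2 = (53/10 + 28/(53/10))/2 = 5609/1060.
u_3 = (5609/1060 + 28/(5609/1060))/2 = 62921681/11891080.

62921681/11891080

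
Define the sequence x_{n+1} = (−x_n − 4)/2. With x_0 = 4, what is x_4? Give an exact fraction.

−1

x_1 = (−4 − 4)/2 = −4.
x_2 = (−(−4) − 4)/2 = 0.
x_3 = (−0 − 4)/2 = −2.
x_4 = (−(−2) − 4)/2 = −1.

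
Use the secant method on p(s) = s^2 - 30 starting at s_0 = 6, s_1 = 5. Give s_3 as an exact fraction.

126/23

p(6) = 6, p(5) = -5. s_2 = 5 - (-5)·(5 - 6)/((-5) - 6) = 60/11.
p(5) = -5, p(60/11) = -30/121. s_3 = (60/11) - (-30/121)·((60/11) - 5)/((-30/121) - (-5)) = 126/23.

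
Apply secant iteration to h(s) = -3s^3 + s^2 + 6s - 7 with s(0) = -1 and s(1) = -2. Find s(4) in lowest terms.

h(-1) = -9, h(-2) = 9. s(2) = (-2) - 9·((-2) - (-1))/(9 - (-9)) = -3/2.
h(-2) = 9, h(-3/2) = -29/8. s(3) = (-3/2) - (-29/8)·((-3/2) - (-2))/((-29/8) - 9) = -166/101.
h(-3/2) = -29/8, h(-166/101) = -866259/1030301. s(4) = (-166/101) - (-866259/1030301)·((-166/101) - (-3/2))/((-866259/1030301) - (-29/8)) = -1334914/791333.

-1334914/791333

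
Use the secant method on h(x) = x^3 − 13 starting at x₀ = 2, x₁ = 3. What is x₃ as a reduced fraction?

17593/7549

h(2) = −5, h(3) = 14. x₂ = 3 − 14·(3 − 2)/(14 − (−5)) = 43/19.
h(3) = 14, h(43/19) = −9660/6859. x₃ = (43/19) − (−9660/6859)·((43/19) − 3)/((−9660/6859) − 14) = 17593/7549.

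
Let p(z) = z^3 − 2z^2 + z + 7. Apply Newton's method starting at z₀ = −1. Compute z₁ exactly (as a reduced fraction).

p'(z) = 3z^2 − 4z + 1.
p(−1) = 3, p'(−1) = 8, so z₁ = (−1) − 3/8 = −11/8.

−11/8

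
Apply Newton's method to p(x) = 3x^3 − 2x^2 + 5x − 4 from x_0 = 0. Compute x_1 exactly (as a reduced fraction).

p'(x) = 9x^2 − 4x + 5.
p(0) = −4, p'(0) = 5, so x_1 = 0 − (−4)/5 = 4/5.

4/5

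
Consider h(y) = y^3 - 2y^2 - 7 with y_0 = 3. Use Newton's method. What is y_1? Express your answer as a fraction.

43/15

h'(y) = 3y^2 - 4y.
h(3) = 2, h'(3) = 15, so y_1 = 3 - 2/15 = 43/15.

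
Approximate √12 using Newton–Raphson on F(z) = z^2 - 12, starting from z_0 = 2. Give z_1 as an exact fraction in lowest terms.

F'(z) = 2z.
F(2) = -8, F'(2) = 4, so z_1 = 2 - (-8)/4 = 4.

4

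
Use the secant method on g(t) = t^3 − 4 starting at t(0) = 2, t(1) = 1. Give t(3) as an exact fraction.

g(2) = 4, g(1) = −3. t(2) = 1 − (−3)·(1 − 2)/((−3) − 4) = 10/7.
g(1) = −3, g(10/7) = −372/343. t(3) = (10/7) − (−372/343)·((10/7) − 1)/((−372/343) − (−3)) = 122/73.

122/73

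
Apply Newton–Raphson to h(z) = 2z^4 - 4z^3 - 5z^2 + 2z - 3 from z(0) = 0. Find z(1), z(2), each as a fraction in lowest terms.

z(1) = 3/2, z(2) = 3/8

h'(z) = 8z^3 - 12z^2 - 10z + 2.
h(0) = -3, h'(0) = 2, so z(1) = 0 - (-3)/2 = 3/2.
h(3/2) = -117/8, h'(3/2) = -13, so z(2) = (3/2) - (-117/8)/(-13) = 3/8.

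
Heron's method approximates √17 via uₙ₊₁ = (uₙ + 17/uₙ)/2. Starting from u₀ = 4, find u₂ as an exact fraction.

2177/528

u₁ = (4 + 17/4)/2 = 33/8.
u₂ = (33/8 + 17/(33/8))/2 = 2177/528.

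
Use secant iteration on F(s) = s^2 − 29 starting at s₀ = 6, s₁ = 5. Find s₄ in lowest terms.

F(6) = 7, F(5) = −4. s₂ = 5 − (−4)·(5 − 6)/((−4) − 7) = 59/11.
F(5) = −4, F(59/11) = −28/121. s₃ = (59/11) − (−28/121)·((59/11) − 5)/((−28/121) − (−4)) = 307/57.
F(59/11) = −28/121, F(307/57) = 28/3249. s₄ = (307/57) − (28/3249)·((307/57) − (59/11))/((28/3249) − (−28/121)) = 9074/1685.

9074/1685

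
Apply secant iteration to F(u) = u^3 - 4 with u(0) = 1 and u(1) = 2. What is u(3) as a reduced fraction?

169/109

F(1) = -3, F(2) = 4. u(2) = 2 - 4·(2 - 1)/(4 - (-3)) = 10/7.
F(2) = 4, F(10/7) = -372/343. u(3) = (10/7) - (-372/343)·((10/7) - 2)/((-372/343) - 4) = 169/109.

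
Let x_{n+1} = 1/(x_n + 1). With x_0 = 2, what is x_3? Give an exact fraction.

x_1 = 1/(2 + 1) = 1/3.
x_2 = 1/(1/3 + 1) = 3/4.
x_3 = 1/(3/4 + 1) = 4/7.

4/7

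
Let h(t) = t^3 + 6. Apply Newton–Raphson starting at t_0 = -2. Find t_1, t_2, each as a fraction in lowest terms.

h'(t) = 3t^2.
h(-2) = -2, h'(-2) = 12, so t_1 = (-2) - (-2)/12 = -11/6.
h(-11/6) = -35/216, h'(-11/6) = 121/12, so t_2 = (-11/6) - (-35/216)/(121/12) = -1979/1089.

t_1 = -11/6, t_2 = -1979/1089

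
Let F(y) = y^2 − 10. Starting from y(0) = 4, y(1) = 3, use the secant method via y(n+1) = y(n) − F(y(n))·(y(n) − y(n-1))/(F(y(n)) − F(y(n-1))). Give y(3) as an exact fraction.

136/43

F(4) = 6, F(3) = −1. y(2) = 3 − (−1)·(3 − 4)/((−1) − 6) = 22/7.
F(3) = −1, F(22/7) = −6/49. y(3) = (22/7) − (−6/49)·((22/7) − 3)/((−6/49) − (−1)) = 136/43.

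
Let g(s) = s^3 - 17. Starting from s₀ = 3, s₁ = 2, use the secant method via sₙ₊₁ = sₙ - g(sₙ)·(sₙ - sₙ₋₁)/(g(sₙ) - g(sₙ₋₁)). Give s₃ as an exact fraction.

4709/1813

g(3) = 10, g(2) = -9. s₂ = 2 - (-9)·(2 - 3)/((-9) - 10) = 47/19.
g(2) = -9, g(47/19) = -12780/6859. s₃ = (47/19) - (-12780/6859)·((47/19) - 2)/((-12780/6859) - (-9)) = 4709/1813.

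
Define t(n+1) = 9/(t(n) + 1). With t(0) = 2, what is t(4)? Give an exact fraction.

t(1) = 9/(2 + 1) = 3.
t(2) = 9/(3 + 1) = 9/4.
t(3) = 9/(9/4 + 1) = 36/13.
t(4) = 9/(36/13 + 1) = 117/49.

117/49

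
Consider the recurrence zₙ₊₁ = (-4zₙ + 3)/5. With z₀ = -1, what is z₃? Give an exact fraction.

127/125

z₁ = (-4·(-1) + 3)/5 = 7/5.
z₂ = (-4·(7/5) + 3)/5 = -13/25.
z₃ = (-4·(-13/25) + 3)/5 = 127/125.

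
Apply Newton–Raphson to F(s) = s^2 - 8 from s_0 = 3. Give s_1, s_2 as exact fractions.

F'(s) = 2s.
F(3) = 1, F'(3) = 6, so s_1 = 3 - 1/6 = 17/6.
F(17/6) = 1/36, F'(17/6) = 17/3, so s_2 = (17/6) - (1/36)/(17/3) = 577/204.

s_1 = 17/6, s_2 = 577/204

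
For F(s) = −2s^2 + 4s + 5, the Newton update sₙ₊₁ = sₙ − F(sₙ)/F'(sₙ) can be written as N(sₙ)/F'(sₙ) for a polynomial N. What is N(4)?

F'(s) = −4s + 4.
N(s) = s·F'(s) − F(s) = s·(−4s + 4) − (−2s^2 + 4s + 5) = −2s^2 − 5.
N(4) = −37.

−37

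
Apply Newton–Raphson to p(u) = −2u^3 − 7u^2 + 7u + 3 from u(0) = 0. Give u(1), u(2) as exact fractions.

u(1) = −3/7, u(2) = −1362/4081

p'(u) = −6u^2 − 14u + 7.
p(0) = 3, p'(0) = 7, so u(1) = 0 − 3/7 = −3/7.
p(−3/7) = −387/343, p'(−3/7) = 583/49, so u(2) = (−3/7) − (−387/343)/(583/49) = −1362/4081.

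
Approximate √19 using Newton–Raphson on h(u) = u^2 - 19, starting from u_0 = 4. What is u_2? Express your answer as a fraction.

h'(u) = 2u.
h(4) = -3, h'(4) = 8, so u_1 = 4 - (-3)/8 = 35/8.
h(35/8) = 9/64, h'(35/8) = 35/4, so u_2 = (35/8) - (9/64)/(35/4) = 2441/560.

2441/560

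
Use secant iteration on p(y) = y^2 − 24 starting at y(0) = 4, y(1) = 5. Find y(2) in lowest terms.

p(4) = −8, p(5) = 1. y(2) = 5 − 1·(5 − 4)/(1 − (−8)) = 44/9.

44/9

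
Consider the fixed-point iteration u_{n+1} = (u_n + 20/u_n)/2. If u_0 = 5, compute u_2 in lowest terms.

161/36

u_1 = (5 + 20/5)/2 = 9/2.
u_2 = (9/2 + 20/(9/2))/2 = 161/36.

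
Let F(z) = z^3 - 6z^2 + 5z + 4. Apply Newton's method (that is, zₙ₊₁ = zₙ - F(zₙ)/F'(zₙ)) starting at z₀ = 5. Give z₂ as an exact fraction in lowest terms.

F'(z) = 3z^2 - 12z + 5.
F(5) = 4, F'(5) = 20, so z₁ = 5 - 4/20 = 24/5.
F(24/5) = 44/125, F'(24/5) = 413/25, so z₂ = (24/5) - (44/125)/(413/25) = 9868/2065.

9868/2065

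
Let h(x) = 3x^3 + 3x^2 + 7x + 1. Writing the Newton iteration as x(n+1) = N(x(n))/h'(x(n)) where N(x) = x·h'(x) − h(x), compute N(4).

431

h'(x) = 9x^2 + 6x + 7.
N(x) = x·h'(x) − h(x) = x·(9x^2 + 6x + 7) − (3x^3 + 3x^2 + 7x + 1) = 6x^3 + 3x^2 − 1.
N(4) = 431.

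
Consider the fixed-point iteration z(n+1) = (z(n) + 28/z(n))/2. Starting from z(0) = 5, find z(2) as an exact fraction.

5609/1060

z(1) = (5 + 28/5)/2 = 53/10.
z(2) = (53/10 + 28/(53/10))/2 = 5609/1060.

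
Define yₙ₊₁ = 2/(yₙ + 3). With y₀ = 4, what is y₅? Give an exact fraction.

590/1051

y₁ = 2/(4 + 3) = 2/7.
y₂ = 2/(2/7 + 3) = 14/23.
y₃ = 2/(14/23 + 3) = 46/83.
y₄ = 2/(46/83 + 3) = 166/295.
y₅ = 2/(166/295 + 3) = 590/1051.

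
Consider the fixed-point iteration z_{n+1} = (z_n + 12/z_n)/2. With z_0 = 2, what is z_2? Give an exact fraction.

z_1 = (2 + 12/2)/2 = 4.
z_2 = (4 + 12/4)/2 = 7/2.

7/2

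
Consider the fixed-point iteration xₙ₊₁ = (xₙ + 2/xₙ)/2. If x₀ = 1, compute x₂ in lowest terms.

17/12

x₁ = (1 + 2/1)/2 = 3/2.
x₂ = (3/2 + 2/(3/2))/2 = 17/12.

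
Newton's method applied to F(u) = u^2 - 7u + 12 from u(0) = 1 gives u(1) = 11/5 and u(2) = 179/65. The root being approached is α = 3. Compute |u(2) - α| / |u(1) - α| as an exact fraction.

u(1) - α = 11/5 - 3 = -4/5, so |u(1) - α| = 4/5.
u(2) - α = 179/65 - 3 = -16/65, so |u(2) - α| = 16/65.
Ratio = (16/65) / (4/5) = 4/13.

4/13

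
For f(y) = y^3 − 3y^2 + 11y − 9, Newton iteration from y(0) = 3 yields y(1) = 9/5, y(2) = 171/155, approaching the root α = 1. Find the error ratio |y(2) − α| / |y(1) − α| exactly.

4/31

y(1) − α = 9/5 − 1 = 4/5, so |y(1) − α| = 4/5.
y(2) − α = 171/155 − 1 = 16/155, so |y(2) − α| = 16/155.
Ratio = (16/155) / (4/5) = 4/31.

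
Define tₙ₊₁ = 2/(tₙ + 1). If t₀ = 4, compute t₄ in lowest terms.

t₁ = 2/(4 + 1) = 2/5.
t₂ = 2/(2/5 + 1) = 10/7.
t₃ = 2/(10/7 + 1) = 14/17.
t₄ = 2/(14/17 + 1) = 34/31.

34/31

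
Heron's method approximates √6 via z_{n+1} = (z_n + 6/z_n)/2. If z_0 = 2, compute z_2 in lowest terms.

z_1 = (2 + 6/2)/2 = 5/2.
z_2 = (5/2 + 6/(5/2))/2 = 49/20.

49/20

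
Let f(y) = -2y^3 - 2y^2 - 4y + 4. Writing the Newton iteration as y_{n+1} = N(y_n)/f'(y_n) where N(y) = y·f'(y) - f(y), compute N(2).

-44

f'(y) = -6y^2 - 4y - 4.
N(y) = y·f'(y) - f(y) = y·(-6y^2 - 4y - 4) - (-2y^3 - 2y^2 - 4y + 4) = -4y^3 - 2y^2 - 4.
N(2) = -44.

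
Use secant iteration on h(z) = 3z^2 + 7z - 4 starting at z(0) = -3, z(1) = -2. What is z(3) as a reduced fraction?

-82/29

h(-3) = 2, h(-2) = -6. z(2) = (-2) - (-6)·((-2) - (-3))/((-6) - 2) = -11/4.
h(-2) = -6, h(-11/4) = -9/16. z(3) = (-11/4) - (-9/16)·((-11/4) - (-2))/((-9/16) - (-6)) = -82/29.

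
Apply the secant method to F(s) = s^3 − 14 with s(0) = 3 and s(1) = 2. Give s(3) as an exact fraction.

F(3) = 13, F(2) = −6. s(2) = 2 − (−6)·(2 − 3)/((−6) − 13) = 44/19.
F(2) = −6, F(44/19) = −10842/6859. s(3) = (44/19) − (−10842/6859)·((44/19) − 2)/((−10842/6859) − (−6)) = 2045/842.

2045/842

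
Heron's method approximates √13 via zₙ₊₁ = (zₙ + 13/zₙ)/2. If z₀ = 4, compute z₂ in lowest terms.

z₁ = (4 + 13/4)/2 = 29/8.
z₂ = (29/8 + 13/(29/8))/2 = 1673/464.

1673/464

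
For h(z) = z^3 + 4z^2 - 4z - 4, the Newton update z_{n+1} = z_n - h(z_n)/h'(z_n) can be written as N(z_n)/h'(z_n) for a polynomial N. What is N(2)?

h'(z) = 3z^2 + 8z - 4.
N(z) = z·h'(z) - h(z) = z·(3z^2 + 8z - 4) - (z^3 + 4z^2 - 4z - 4) = 2z^3 + 4z^2 + 4.
N(2) = 36.

36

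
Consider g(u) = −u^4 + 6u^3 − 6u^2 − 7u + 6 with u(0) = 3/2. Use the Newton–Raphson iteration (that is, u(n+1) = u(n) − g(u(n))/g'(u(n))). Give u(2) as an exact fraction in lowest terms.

g'(u) = −4u^3 + 18u^2 − 12u − 7.
g(3/2) = −45/16, g'(3/2) = 2, so u(1) = (3/2) − (−45/16)/2 = 93/32.
g(93/32) = 11451375/1048576, g'(93/32) = 98059/8192, so u(2) = (93/32) − (11451375/1048576)/(98059/8192) = 1925121/965504.

1925121/965504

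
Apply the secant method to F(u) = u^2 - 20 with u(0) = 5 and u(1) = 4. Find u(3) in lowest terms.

85/19

F(5) = 5, F(4) = -4. u(2) = 4 - (-4)·(4 - 5)/((-4) - 5) = 40/9.
F(4) = -4, F(40/9) = -20/81. u(3) = (40/9) - (-20/81)·((40/9) - 4)/((-20/81) - (-4)) = 85/19.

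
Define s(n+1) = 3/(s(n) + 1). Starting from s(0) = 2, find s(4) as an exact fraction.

15/11

s(1) = 3/(2 + 1) = 1.
s(2) = 3/(1 + 1) = 3/2.
s(3) = 3/(3/2 + 1) = 6/5.
s(4) = 3/(6/5 + 1) = 15/11.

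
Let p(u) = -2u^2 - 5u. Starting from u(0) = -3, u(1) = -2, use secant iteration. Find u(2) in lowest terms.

-12/5

p(-3) = -3, p(-2) = 2. u(2) = (-2) - 2·((-2) - (-3))/(2 - (-3)) = -12/5.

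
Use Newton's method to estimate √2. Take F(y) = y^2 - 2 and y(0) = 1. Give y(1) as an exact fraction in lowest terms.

3/2

F'(y) = 2y.
F(1) = -1, F'(1) = 2, so y(1) = 1 - (-1)/2 = 3/2.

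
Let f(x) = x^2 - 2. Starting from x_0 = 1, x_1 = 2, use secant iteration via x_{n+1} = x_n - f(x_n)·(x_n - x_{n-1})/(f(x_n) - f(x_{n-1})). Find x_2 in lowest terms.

f(1) = -1, f(2) = 2. x_2 = 2 - 2·(2 - 1)/(2 - (-1)) = 4/3.

4/3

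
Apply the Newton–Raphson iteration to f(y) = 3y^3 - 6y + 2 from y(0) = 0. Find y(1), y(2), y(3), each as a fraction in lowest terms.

f'(y) = 9y^2 - 6.
f(0) = 2, f'(0) = -6, so y(1) = 0 - 2/(-6) = 1/3.
f(1/3) = 1/9, f'(1/3) = -5, so y(2) = (1/3) - (1/9)/(-5) = 16/45.
f(16/45) = 46/30375, f'(16/45) = -1094/225, so y(3) = (16/45) - (46/30375)/(-1094/225) = 26279/73845.

y(1) = 1/3, y(2) = 16/45, y(3) = 26279/73845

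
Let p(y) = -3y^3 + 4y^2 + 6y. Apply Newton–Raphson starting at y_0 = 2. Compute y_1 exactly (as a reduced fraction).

p'(y) = -9y^2 + 8y + 6.
p(2) = 4, p'(2) = -14, so y_1 = 2 - 4/(-14) = 16/7.

16/7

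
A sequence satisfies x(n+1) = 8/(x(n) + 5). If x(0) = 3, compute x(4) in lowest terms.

152/119

x(1) = 8/(3 + 5) = 1.
x(2) = 8/(1 + 5) = 4/3.
x(3) = 8/(4/3 + 5) = 24/19.
x(4) = 8/(24/19 + 5) = 152/119.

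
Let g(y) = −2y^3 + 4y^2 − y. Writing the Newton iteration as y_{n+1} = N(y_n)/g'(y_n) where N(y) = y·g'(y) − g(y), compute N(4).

−192

g'(y) = −6y^2 + 8y − 1.
N(y) = y·g'(y) − g(y) = y·(−6y^2 + 8y − 1) − (−2y^3 + 4y^2 − y) = −4y^3 + 4y^2.
N(4) = −192.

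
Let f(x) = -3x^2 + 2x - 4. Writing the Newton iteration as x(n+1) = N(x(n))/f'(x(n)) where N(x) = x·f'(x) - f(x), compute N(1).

f'(x) = -6x + 2.
N(x) = x·f'(x) - f(x) = x·(-6x + 2) - (-3x^2 + 2x - 4) = -3x^2 + 4.
N(1) = 1.

1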